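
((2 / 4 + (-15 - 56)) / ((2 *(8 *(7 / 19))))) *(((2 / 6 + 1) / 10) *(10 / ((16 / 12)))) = -2679 / 224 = -11.96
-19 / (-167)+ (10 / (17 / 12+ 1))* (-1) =-19489 / 4843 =-4.02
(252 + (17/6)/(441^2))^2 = 86468512988873521/1361622936996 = 63504.01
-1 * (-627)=627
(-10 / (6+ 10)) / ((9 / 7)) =-35 / 72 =-0.49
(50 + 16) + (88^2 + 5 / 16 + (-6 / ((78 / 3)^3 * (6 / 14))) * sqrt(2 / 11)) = 124965 / 16 - 7 * sqrt(22) / 96668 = 7810.31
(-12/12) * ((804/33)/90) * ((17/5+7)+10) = -4556/825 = -5.52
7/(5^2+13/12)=84/313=0.27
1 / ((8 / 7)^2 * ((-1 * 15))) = -49 / 960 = -0.05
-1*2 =-2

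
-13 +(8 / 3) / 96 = -467 / 36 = -12.97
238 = 238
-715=-715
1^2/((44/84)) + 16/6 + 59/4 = 2551/132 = 19.33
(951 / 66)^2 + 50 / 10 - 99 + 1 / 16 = 220093 / 1936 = 113.68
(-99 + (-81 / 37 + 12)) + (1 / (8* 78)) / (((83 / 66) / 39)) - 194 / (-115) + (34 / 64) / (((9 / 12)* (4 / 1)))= -2958972911 / 33903840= -87.28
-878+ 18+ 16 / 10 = -4292 / 5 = -858.40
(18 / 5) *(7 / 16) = 63 / 40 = 1.58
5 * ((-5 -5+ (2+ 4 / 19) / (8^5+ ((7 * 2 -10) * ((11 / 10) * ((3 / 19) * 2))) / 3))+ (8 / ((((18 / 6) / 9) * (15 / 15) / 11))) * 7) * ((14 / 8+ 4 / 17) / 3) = 214563808575 / 35280712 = 6081.62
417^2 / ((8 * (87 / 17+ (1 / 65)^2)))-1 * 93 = 12216088977 / 2940736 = 4154.09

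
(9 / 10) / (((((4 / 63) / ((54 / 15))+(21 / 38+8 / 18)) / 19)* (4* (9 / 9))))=1842183 / 437260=4.21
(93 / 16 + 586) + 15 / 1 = 9709 / 16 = 606.81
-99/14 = -7.07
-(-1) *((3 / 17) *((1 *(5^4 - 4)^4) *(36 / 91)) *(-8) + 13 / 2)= -256986398942257 / 3094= -83059598882.44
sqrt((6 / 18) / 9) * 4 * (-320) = -1280 * sqrt(3) / 9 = -246.34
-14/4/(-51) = 7/102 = 0.07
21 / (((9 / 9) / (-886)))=-18606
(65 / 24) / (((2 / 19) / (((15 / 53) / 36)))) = 6175 / 30528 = 0.20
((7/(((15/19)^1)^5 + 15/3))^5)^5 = 9368091403687011905392142021960833759211572003026056131632476019363368659413093165383723758160627296014547680868074544123810069694477963412240772273024994169587114266158257399416693/9220972211768929677196717115550367611718212951161516669064071568700099956454070858806106027145824842303161851207849560929432363213428620245679379781103070000000000000000000000000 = 1015.95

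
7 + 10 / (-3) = 11 / 3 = 3.67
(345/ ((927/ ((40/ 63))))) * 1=4600/ 19467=0.24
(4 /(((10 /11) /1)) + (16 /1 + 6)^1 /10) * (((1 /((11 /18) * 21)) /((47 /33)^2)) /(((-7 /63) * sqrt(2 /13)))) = -88209 * sqrt(26) /77315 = -5.82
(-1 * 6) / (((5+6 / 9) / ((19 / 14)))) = -171 / 119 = -1.44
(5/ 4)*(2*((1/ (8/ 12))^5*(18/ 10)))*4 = 2187/ 16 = 136.69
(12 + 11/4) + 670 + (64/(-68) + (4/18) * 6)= 139769/204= 685.14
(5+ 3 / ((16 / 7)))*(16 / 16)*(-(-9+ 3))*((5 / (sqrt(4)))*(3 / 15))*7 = 2121 / 16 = 132.56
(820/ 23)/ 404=205/ 2323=0.09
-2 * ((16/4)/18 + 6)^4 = -19668992/6561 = -2997.86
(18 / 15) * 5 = 6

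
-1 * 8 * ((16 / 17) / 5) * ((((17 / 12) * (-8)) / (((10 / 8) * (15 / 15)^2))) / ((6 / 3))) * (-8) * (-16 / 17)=65536 / 1275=51.40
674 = 674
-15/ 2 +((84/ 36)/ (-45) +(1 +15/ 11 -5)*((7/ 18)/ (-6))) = -43843/ 5940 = -7.38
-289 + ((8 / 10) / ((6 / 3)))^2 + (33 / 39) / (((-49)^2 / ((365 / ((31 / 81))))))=-6978930888 / 24190075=-288.50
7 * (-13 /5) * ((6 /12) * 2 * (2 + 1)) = -273 /5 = -54.60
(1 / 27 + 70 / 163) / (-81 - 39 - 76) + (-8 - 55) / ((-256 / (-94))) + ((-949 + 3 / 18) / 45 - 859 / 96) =-271779307 / 5111680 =-53.17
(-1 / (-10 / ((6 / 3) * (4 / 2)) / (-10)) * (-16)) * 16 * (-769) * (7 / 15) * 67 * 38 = -14034040832 / 15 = -935602722.13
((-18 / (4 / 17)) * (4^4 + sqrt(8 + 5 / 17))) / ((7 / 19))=-372096 / 7 - 171 * sqrt(2397) / 14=-53754.57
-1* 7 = -7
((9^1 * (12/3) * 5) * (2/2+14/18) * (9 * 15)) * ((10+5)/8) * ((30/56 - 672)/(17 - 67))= 1087772.14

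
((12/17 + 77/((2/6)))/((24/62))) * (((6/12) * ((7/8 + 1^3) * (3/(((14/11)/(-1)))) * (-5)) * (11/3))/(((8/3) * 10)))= 221627835/243712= 909.38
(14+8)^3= 10648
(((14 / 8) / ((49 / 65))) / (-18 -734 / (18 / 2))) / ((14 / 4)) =-585 / 87808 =-0.01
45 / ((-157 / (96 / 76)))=-1080 / 2983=-0.36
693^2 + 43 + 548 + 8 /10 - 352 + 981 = 2407349 /5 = 481469.80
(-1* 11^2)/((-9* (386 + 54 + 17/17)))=121/3969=0.03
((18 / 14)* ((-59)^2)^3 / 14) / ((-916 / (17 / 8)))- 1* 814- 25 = -6454224169889 / 718144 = -8987367.67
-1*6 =-6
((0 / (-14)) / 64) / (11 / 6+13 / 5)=0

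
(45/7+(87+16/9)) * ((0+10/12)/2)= 14995/378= 39.67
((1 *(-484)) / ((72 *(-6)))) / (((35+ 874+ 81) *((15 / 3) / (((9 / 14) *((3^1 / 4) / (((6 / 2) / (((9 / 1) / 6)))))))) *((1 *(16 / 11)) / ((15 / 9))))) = 0.00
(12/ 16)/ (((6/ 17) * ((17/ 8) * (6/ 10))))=1.67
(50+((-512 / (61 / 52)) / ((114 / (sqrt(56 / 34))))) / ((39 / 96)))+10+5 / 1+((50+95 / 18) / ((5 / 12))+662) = 2579 / 3 -65536 * sqrt(119) / 59109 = 847.57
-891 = -891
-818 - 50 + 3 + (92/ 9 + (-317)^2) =896708/ 9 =99634.22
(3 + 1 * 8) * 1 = 11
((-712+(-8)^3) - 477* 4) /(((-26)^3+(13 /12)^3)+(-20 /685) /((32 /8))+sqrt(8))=351059200671744* sqrt(2) /17310364535605186057+3084886366294521600 /17310364535605186057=0.18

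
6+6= 12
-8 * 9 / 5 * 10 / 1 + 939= 795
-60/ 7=-8.57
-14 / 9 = -1.56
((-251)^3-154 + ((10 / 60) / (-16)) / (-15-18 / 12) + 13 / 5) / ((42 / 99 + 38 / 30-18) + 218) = -125242147003 / 1597392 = -78404.14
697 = 697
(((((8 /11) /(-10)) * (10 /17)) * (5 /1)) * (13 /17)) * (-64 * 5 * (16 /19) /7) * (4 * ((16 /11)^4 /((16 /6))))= 261724569600 /6190317287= 42.28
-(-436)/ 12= 109/ 3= 36.33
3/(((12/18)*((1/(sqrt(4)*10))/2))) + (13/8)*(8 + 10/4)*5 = 4245/16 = 265.31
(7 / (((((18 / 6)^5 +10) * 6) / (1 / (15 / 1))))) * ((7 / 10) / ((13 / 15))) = 49 / 197340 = 0.00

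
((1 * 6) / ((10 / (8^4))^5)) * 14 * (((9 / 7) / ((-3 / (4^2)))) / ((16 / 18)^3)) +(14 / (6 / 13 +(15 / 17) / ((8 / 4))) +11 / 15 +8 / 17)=-9544041841122420365313 / 1009375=-9455397489656887.05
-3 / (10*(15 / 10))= -1 / 5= -0.20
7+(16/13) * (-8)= -37/13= -2.85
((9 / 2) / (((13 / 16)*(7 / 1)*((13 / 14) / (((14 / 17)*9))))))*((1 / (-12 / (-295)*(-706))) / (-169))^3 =539119875 / 9759775741887153424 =0.00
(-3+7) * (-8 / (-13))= 32 / 13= 2.46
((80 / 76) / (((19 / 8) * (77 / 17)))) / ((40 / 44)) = 272 / 2527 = 0.11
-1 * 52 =-52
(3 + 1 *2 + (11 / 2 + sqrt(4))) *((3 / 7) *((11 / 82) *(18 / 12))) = 2475 / 2296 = 1.08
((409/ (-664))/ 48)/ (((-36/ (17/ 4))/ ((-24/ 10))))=-6953/ 1912320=-0.00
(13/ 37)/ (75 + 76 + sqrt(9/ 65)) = 127595/ 54836072 - 39 * sqrt(65)/ 54836072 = 0.00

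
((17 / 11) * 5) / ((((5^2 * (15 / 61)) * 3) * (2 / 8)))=4148 / 2475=1.68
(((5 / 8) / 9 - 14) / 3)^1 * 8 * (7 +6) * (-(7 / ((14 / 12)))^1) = 26078 / 9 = 2897.56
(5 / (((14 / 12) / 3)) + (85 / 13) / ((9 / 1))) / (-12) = -11125 / 9828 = -1.13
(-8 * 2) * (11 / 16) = -11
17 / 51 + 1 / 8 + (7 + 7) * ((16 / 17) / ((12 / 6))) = 2875 / 408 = 7.05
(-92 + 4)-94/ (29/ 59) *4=-24736/ 29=-852.97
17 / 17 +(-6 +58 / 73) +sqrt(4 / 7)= -307 / 73 +2* sqrt(7) / 7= -3.45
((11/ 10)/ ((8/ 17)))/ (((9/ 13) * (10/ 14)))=17017/ 3600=4.73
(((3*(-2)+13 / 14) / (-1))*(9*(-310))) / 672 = -33015 / 1568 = -21.06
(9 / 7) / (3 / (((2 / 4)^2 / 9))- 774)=-1 / 518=-0.00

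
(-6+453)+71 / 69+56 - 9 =34157 / 69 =495.03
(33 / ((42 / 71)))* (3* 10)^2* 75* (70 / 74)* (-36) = -4744575000 / 37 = -128231756.76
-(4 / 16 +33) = -133 / 4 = -33.25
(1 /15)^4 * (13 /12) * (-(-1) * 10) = 13 /60750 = 0.00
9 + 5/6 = 59/6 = 9.83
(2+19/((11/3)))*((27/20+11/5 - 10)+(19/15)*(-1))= -36577/660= -55.42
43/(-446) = -43/446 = -0.10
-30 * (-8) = 240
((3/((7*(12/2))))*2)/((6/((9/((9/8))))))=0.19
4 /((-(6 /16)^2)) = -256 /9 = -28.44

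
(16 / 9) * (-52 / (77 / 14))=-1664 / 99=-16.81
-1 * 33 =-33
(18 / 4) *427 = 3843 / 2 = 1921.50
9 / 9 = 1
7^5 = 16807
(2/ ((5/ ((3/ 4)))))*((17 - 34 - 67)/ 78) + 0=-21/ 65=-0.32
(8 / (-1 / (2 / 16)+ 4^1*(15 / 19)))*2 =-76 / 23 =-3.30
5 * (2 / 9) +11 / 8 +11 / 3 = 443 / 72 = 6.15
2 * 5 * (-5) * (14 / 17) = -700 / 17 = -41.18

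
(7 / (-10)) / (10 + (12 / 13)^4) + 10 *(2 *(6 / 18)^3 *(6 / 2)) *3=60669419 / 9190380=6.60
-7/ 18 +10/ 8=31/ 36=0.86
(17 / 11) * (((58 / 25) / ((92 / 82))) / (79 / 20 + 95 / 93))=7519236 / 11697455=0.64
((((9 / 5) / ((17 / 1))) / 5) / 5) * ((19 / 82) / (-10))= -171 / 1742500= -0.00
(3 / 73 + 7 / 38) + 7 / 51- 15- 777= -111996115 / 141474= -791.64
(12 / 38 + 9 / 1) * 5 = 46.58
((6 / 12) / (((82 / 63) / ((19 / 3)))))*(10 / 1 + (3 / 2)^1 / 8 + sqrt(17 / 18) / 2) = 133*sqrt(34) / 656 + 65037 / 2624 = 25.97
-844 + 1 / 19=-16035 / 19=-843.95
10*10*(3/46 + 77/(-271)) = -136450/6233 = -21.89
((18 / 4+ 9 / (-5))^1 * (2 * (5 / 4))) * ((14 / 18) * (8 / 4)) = 10.50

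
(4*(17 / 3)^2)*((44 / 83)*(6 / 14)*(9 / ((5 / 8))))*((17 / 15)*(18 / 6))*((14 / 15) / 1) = 13835008 / 10375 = 1333.49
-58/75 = -0.77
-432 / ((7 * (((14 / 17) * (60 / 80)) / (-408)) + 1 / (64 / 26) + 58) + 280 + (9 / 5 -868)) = 19975680 / 24405673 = 0.82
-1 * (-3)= 3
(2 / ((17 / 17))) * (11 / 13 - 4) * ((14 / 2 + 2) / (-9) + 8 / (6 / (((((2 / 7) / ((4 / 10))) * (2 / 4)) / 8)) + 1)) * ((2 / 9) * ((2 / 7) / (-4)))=-574 / 6093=-0.09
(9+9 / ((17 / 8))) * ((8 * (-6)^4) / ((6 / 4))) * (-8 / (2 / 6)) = -37324800 / 17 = -2195576.47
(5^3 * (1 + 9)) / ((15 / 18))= 1500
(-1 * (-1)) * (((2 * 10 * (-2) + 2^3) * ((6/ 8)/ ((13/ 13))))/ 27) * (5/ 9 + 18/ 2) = -688/ 81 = -8.49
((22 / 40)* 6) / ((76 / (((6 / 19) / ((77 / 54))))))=243 / 25270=0.01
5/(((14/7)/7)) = 35/2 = 17.50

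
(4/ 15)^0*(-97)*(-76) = 7372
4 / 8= 0.50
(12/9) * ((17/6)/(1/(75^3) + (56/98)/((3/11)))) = 656250/363971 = 1.80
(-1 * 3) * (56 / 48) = -7 / 2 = -3.50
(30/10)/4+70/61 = 463/244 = 1.90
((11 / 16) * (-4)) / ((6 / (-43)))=473 / 24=19.71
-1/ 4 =-0.25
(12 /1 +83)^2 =9025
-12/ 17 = -0.71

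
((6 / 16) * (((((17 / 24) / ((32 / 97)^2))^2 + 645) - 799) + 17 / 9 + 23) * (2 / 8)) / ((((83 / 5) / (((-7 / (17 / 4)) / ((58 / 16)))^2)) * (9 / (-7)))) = 29952782418895 / 380753890246656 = 0.08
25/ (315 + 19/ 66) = 0.08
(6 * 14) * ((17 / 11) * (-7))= -9996 / 11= -908.73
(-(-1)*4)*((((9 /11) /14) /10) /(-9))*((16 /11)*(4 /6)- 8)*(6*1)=464 /4235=0.11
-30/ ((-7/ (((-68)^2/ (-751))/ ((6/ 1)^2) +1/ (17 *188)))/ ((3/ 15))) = -526831/ 3600294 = -0.15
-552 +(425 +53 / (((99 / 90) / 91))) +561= 53004 / 11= 4818.55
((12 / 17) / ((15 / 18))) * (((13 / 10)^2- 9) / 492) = -129 / 10250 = -0.01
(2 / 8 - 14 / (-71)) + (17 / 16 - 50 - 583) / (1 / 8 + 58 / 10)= -7148711 / 67308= -106.21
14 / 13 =1.08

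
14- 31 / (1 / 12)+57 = -301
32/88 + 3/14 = 89/154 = 0.58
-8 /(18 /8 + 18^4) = -32 /419913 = -0.00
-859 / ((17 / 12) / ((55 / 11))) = -51540 / 17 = -3031.76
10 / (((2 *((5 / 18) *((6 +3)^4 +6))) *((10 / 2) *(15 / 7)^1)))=14 / 54725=0.00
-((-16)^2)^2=-65536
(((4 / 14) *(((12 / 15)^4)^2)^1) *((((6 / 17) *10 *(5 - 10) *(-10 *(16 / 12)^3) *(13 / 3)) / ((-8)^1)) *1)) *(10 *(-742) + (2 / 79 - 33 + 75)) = 12712398553088 / 158641875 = 80132.68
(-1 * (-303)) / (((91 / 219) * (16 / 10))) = 331785 / 728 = 455.75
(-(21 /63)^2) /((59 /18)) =-2 /59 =-0.03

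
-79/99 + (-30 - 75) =-10474/99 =-105.80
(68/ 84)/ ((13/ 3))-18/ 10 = -1.61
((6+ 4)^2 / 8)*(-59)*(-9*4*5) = 132750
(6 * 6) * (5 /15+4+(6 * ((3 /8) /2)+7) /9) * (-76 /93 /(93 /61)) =-873886 /8649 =-101.04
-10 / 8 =-1.25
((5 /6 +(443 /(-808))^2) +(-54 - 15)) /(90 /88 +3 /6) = -1462141351 /32806416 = -44.57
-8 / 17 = -0.47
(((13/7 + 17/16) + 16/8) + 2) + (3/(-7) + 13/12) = 2545/336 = 7.57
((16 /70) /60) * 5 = 2 /105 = 0.02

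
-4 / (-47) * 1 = 4 / 47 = 0.09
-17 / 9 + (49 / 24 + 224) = 16139 / 72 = 224.15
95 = 95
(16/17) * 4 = 64/17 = 3.76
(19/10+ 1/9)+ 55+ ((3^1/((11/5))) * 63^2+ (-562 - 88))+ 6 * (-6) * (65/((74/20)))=4186.85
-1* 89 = -89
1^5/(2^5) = 1/32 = 0.03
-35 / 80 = -7 / 16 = -0.44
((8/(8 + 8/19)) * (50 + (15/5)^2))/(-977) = -1121/19540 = -0.06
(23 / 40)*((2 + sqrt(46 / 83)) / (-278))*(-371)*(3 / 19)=25599*sqrt(3818) / 17536240 + 25599 / 105640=0.33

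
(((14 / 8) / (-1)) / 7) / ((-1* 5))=1 / 20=0.05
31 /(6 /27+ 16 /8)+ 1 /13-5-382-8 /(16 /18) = -99313 /260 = -381.97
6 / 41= 0.15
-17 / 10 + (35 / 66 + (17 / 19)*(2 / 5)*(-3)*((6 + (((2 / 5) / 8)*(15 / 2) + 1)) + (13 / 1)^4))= -384659269 / 12540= -30674.58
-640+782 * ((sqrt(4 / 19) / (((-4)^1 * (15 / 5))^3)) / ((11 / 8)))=-640- 391 * sqrt(19) / 11286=-640.15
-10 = -10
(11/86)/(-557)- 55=-2634621/47902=-55.00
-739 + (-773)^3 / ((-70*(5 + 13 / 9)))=4154008913 / 4060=1023154.90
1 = 1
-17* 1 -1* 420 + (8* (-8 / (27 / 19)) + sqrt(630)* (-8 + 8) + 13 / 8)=-480.41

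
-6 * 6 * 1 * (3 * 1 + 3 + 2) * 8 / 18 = -128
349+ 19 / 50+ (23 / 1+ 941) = 65669 / 50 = 1313.38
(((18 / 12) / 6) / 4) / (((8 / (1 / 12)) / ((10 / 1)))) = 5 / 768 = 0.01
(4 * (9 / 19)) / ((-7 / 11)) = -2.98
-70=-70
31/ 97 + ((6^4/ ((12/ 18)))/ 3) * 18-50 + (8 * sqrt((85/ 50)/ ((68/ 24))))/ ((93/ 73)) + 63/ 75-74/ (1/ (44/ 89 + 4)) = 584 * sqrt(15)/ 465 + 2435061818/ 215825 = 11287.44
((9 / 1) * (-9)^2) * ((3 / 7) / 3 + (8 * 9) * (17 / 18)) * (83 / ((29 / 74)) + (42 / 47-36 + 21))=93695613651 / 9541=9820313.77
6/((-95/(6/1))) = -36/95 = -0.38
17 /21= 0.81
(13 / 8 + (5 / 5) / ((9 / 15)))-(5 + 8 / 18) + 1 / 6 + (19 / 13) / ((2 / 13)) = 541 / 72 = 7.51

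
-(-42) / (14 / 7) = 21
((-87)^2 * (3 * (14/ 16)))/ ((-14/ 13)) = -295191/ 16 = -18449.44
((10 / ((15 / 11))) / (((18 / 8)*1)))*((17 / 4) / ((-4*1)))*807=-50303 / 18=-2794.61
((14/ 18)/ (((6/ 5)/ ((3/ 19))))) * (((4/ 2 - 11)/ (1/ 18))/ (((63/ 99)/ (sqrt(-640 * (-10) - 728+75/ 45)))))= -165 * sqrt(51063)/ 19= -1962.38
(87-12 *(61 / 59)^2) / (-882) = -12295 / 146202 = -0.08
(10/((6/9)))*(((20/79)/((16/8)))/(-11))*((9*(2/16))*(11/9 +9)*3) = -5.96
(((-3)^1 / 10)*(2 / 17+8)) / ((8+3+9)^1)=-207 / 1700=-0.12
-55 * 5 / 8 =-34.38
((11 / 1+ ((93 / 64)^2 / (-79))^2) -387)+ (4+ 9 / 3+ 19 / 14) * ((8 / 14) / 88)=-21217156418867957 / 56436860125184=-375.95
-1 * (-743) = 743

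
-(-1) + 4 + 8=13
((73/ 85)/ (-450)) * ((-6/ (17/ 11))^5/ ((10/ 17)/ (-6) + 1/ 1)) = 7618356504/ 4082088875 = 1.87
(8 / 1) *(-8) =-64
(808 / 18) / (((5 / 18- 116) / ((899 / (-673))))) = 726392 / 1401859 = 0.52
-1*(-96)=96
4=4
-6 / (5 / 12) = -72 / 5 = -14.40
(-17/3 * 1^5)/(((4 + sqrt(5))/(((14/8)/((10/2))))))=-0.32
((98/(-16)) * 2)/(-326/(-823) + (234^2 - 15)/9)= -120981/60073036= -0.00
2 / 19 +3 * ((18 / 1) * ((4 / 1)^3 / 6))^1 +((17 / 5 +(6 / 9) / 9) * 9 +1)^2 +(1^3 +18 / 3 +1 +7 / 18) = 4633051 / 2850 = 1625.63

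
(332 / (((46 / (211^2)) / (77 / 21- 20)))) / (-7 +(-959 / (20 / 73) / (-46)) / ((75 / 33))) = -51733402000 / 261033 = -198187.21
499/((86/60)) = 14970/43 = 348.14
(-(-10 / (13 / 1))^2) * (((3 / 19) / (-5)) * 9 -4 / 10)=100 / 247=0.40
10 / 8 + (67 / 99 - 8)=-2405 / 396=-6.07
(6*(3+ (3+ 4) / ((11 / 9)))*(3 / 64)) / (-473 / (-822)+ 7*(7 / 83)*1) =2.11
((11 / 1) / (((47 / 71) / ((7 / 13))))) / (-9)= -5467 / 5499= -0.99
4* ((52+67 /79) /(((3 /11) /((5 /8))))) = 229625 /474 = 484.44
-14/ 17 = -0.82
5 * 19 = 95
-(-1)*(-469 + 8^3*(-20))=-10709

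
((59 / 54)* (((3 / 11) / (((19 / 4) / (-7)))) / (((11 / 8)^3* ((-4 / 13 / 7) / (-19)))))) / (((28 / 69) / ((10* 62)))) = -4899964160 / 43923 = -111558.05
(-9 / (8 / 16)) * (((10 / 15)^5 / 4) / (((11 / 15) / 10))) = -800 / 99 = -8.08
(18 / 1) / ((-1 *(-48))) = 0.38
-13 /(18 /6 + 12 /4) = -13 /6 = -2.17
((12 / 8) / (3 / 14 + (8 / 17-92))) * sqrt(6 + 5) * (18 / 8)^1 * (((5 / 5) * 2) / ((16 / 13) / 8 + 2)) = -5967 * sqrt(11) / 173864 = -0.11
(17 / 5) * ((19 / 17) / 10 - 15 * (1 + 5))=-15281 / 50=-305.62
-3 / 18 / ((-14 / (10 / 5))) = 1 / 42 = 0.02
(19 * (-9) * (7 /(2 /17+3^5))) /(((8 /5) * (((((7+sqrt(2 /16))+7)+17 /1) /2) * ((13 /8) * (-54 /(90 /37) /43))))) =3616695600 /15281548451 - 29166900 * sqrt(2) /15281548451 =0.23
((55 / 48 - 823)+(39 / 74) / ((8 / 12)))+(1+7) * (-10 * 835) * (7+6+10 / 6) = -580488203 / 592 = -980554.40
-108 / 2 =-54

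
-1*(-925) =925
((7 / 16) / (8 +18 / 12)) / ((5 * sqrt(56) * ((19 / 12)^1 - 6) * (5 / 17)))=-0.00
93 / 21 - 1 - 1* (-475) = 3349 / 7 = 478.43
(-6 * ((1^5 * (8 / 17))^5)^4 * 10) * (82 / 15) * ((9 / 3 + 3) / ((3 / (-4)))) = 3025266028088366465024 / 4064231406647572522401601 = 0.00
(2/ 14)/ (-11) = -1/ 77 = -0.01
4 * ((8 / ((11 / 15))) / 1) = 43.64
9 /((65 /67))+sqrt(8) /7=2 * sqrt(2) /7+603 /65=9.68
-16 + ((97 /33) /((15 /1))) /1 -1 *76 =-45443 /495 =-91.80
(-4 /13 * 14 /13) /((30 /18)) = -168 /845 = -0.20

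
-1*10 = -10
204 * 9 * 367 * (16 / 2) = 5390496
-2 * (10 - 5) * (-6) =60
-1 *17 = -17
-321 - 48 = -369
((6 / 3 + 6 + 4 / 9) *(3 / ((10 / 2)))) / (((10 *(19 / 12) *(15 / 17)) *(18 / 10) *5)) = 136 / 3375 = 0.04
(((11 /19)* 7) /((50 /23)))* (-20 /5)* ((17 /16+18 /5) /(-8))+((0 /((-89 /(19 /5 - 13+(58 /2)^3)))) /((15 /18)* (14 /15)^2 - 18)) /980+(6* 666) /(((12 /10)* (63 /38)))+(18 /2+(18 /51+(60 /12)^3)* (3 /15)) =37025918177 /18088000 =2046.99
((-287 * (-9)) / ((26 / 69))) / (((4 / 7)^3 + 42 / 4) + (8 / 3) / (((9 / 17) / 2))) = 1650560247 / 4998877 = 330.19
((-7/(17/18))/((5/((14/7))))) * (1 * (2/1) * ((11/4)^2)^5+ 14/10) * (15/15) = -146673.22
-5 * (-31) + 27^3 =19838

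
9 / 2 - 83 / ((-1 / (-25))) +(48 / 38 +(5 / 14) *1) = -275161 / 133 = -2068.88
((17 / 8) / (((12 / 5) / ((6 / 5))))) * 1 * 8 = 17 / 2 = 8.50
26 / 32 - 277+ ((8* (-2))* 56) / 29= -142487 / 464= -307.08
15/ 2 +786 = 1587/ 2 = 793.50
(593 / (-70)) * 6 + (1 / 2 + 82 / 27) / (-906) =-87042481 / 1712340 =-50.83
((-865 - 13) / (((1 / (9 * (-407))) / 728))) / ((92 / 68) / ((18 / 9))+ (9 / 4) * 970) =258458616 / 241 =1072442.39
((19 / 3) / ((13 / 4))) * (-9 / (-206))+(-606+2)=-808642 / 1339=-603.91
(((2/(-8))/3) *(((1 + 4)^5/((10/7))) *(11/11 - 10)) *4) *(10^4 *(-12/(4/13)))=-2559375000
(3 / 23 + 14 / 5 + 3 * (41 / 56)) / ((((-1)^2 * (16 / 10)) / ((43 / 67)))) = 1419731 / 690368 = 2.06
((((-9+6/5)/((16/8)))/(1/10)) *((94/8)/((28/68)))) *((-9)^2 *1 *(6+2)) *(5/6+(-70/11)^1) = 307091655/77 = 3988203.31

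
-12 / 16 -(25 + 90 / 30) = -115 / 4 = -28.75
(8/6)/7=4/21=0.19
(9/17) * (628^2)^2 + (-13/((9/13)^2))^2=9184407108193097/111537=82344039271.21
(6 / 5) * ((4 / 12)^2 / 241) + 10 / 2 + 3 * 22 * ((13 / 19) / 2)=1894298 / 68685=27.58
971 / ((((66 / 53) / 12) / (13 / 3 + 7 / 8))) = 6432875 / 132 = 48733.90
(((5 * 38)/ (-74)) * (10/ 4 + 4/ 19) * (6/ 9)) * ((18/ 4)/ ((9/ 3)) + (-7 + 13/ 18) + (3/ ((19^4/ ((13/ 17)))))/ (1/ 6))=49060210675/ 2213241543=22.17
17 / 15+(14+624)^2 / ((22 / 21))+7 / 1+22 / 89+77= 518817553 / 1335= 388627.38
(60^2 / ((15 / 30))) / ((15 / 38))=18240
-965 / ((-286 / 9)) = 8685 / 286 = 30.37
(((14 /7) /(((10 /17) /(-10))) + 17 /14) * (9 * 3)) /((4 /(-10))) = 61965 /28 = 2213.04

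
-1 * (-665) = 665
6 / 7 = 0.86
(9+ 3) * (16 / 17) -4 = 124 / 17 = 7.29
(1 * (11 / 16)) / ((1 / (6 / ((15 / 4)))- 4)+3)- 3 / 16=-97 / 48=-2.02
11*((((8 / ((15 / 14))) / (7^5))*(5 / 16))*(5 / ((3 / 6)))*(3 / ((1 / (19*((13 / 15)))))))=5434 / 7203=0.75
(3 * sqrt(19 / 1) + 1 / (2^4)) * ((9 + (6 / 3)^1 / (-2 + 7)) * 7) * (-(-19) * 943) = 5894693 / 80 + 17684079 * sqrt(19) / 5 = 15490306.32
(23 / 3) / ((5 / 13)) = 299 / 15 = 19.93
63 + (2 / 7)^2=3091 / 49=63.08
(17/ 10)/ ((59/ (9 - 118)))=-1853/ 590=-3.14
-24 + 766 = 742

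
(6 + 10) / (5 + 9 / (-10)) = 160 / 41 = 3.90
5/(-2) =-5/2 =-2.50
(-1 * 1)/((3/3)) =-1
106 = 106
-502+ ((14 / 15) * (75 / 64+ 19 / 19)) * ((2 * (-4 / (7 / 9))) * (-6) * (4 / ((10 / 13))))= 148.52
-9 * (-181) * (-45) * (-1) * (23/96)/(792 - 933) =-187335/1504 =-124.56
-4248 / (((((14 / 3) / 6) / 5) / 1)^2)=-8602200 / 49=-175555.10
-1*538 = -538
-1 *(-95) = 95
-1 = -1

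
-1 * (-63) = 63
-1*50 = -50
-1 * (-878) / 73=878 / 73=12.03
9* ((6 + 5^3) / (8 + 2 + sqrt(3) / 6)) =114.59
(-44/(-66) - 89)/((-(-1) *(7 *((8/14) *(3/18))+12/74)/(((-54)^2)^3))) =-60778526314320/23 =-2642544622361.74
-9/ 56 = -0.16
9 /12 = 3 /4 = 0.75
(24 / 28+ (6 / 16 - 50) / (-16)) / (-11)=-3547 / 9856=-0.36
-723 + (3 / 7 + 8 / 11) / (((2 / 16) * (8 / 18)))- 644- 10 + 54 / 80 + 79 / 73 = -304531753 / 224840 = -1354.44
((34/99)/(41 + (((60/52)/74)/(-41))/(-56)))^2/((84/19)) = 13241874650368/834364024053323643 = 0.00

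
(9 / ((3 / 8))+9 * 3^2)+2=107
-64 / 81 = -0.79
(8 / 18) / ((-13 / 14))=-56 / 117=-0.48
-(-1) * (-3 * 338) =-1014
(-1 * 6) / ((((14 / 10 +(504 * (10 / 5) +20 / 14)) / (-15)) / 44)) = 15400 / 3931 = 3.92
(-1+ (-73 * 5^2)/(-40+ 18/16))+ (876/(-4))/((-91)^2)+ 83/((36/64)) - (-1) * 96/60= 22607683892/115892595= 195.07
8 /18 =4 /9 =0.44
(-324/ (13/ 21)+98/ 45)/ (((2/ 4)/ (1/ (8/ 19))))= -2896607/ 1170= -2475.73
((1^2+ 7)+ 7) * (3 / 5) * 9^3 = 6561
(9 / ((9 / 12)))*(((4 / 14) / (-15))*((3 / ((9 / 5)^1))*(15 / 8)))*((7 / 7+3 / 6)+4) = -55 / 14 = -3.93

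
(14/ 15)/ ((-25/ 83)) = -1162/ 375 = -3.10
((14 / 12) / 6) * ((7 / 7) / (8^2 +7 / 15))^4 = 39375 / 3497565751684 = 0.00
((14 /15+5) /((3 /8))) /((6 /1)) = 2.64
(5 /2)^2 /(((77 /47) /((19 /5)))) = 4465 /308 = 14.50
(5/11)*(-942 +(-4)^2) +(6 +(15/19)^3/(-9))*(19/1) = -1222861/3971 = -307.95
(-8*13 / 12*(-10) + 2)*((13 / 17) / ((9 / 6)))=6916 / 153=45.20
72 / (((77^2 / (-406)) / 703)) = -2935728 / 847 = -3466.03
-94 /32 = -47 /16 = -2.94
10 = 10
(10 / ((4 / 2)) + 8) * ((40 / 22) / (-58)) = -130 / 319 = -0.41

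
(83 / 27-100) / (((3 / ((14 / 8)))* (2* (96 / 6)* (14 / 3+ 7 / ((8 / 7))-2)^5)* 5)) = -14068992 / 2091136010255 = -0.00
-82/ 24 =-41/ 12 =-3.42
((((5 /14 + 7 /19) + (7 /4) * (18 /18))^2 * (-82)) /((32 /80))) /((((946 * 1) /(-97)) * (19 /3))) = 103470941295 /5087073376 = 20.34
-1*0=0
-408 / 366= -1.11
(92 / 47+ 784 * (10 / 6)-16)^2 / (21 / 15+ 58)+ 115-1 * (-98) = 167351229941 / 5904657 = 28342.24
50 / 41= 1.22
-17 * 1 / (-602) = 17 / 602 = 0.03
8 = 8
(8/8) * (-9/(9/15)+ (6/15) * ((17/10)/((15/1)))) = -5608/375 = -14.95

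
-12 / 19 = -0.63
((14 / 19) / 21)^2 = 4 / 3249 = 0.00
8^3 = 512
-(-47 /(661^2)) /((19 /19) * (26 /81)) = 3807 /11359946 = 0.00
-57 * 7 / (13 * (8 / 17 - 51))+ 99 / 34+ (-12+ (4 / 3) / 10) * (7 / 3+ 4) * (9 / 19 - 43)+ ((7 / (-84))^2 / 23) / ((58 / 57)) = 583405591328899 / 182336562720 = 3199.61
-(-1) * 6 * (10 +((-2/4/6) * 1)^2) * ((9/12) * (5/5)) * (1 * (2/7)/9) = 1441/1008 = 1.43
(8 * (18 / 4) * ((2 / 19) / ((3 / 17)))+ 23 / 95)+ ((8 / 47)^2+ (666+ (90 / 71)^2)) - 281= 431986589802 / 1057879055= 408.35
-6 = -6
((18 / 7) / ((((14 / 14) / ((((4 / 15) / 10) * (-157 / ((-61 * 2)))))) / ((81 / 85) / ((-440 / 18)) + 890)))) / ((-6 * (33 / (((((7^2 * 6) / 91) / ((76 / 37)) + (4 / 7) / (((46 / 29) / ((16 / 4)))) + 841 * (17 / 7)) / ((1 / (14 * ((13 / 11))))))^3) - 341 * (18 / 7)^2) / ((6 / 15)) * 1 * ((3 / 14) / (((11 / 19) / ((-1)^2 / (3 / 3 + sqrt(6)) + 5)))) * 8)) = 592077972389190618253993055147267 / 3586387410581681497384982898305156250 - 592077972389190618253993055147267 * sqrt(6) / 86073297853960355937239589559323750000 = 0.00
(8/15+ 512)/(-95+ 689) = 3844/4455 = 0.86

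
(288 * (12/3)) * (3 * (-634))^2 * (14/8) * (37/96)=2810878308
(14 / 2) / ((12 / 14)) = 49 / 6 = 8.17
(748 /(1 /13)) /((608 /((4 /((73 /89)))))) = 216359 /2774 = 78.00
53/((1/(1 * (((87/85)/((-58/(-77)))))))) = 12243/170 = 72.02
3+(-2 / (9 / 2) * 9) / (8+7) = 41 / 15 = 2.73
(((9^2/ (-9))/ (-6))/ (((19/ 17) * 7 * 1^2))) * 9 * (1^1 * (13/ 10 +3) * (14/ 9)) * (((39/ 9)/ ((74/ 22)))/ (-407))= -9503/ 260110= -0.04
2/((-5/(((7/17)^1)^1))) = -14/85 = -0.16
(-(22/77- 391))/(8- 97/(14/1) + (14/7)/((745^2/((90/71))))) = 43111011850/118220829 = 364.67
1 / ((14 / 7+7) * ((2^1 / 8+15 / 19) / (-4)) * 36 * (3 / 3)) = -76 / 6399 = -0.01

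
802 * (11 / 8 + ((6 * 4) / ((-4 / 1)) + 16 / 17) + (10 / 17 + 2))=-59749 / 68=-878.66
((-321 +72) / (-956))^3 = 15438249 / 873722816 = 0.02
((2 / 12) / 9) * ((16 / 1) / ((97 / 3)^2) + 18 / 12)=9505 / 338724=0.03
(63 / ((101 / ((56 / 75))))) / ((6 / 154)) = 30184 / 2525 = 11.95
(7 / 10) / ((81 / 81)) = 0.70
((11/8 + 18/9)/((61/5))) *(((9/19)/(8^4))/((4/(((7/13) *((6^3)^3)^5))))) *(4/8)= 3372412289532034650148139717099520/15067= 223827722143229219496126600000.00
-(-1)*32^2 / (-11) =-1024 / 11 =-93.09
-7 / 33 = -0.21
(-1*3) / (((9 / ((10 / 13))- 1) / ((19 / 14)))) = -285 / 749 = -0.38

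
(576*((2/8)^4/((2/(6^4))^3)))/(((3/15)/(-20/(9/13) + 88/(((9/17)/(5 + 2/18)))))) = 2512218447360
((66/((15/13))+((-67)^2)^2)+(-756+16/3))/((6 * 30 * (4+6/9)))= 302256413/12600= 23988.60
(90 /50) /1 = 9 /5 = 1.80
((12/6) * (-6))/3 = -4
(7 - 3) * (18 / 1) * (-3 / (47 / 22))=-4752 / 47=-101.11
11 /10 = 1.10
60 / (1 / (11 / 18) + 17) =132 / 41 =3.22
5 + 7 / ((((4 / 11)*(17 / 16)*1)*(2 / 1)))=14.06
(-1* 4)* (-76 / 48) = 19 / 3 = 6.33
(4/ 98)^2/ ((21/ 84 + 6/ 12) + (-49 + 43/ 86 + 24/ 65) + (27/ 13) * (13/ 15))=-1040/ 28454251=-0.00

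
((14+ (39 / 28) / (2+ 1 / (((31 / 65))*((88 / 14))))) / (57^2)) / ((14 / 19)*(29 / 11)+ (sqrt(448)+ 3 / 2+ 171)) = 57970035838 / 2217708992801043 - 139922464*sqrt(7) / 116721525936897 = 0.00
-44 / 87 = -0.51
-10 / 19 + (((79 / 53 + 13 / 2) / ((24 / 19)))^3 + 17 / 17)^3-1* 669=1391892675132840512877555654081726844615 / 84802286805919016780228330520576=16413386.10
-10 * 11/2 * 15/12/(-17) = 275/68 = 4.04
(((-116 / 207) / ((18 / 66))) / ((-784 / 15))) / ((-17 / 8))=-3190 / 172431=-0.02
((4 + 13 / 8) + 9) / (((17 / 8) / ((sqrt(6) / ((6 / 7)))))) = 273 * sqrt(6) / 34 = 19.67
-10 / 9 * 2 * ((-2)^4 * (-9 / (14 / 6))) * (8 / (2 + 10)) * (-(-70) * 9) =57600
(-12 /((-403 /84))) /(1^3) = 1008 /403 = 2.50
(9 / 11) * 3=27 / 11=2.45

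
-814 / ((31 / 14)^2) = -159544 / 961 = -166.02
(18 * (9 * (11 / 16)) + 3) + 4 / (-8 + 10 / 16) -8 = 49953 / 472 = 105.83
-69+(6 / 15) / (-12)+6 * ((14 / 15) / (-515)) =-1066733 / 15450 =-69.04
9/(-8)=-1.12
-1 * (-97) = 97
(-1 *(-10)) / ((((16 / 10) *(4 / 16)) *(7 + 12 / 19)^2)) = 361 / 841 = 0.43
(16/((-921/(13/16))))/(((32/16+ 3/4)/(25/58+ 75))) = -113750/293799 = -0.39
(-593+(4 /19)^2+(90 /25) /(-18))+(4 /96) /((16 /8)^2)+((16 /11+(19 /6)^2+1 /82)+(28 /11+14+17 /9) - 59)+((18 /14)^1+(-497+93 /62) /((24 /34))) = -21929690019 /16577120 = -1322.89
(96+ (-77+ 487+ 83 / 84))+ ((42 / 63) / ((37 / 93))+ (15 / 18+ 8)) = 536127 / 1036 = 517.50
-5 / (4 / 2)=-5 / 2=-2.50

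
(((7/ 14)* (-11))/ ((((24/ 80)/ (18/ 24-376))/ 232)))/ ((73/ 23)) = 110128370/ 219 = 502869.27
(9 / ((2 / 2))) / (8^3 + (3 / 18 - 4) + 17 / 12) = 108 / 6115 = 0.02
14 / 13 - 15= -181 / 13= -13.92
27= 27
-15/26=-0.58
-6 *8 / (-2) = 24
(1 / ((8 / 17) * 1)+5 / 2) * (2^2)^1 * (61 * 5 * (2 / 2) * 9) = 50782.50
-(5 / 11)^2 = -25 / 121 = -0.21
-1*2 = -2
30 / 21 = 1.43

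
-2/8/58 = -1/232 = -0.00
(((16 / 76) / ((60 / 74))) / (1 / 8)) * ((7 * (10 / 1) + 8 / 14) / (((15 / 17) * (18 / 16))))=2093312 / 14175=147.68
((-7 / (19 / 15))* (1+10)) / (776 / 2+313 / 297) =-49005 / 313633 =-0.16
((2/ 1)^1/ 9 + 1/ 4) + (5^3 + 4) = 129.47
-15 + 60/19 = -225/19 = -11.84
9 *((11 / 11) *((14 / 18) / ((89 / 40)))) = 280 / 89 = 3.15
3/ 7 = 0.43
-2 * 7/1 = -14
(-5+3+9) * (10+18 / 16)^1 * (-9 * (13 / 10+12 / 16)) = -229887 / 160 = -1436.79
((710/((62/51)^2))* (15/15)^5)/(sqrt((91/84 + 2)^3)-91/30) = 201.78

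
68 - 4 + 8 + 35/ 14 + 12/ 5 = 769/ 10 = 76.90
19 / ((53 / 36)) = 684 / 53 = 12.91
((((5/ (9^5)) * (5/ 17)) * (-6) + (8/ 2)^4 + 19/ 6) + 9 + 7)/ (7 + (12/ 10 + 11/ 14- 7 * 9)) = -5.09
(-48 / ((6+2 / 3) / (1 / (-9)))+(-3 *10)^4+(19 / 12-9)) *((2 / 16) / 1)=48599603 / 480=101249.17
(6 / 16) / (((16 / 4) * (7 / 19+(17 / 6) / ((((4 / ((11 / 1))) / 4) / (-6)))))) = -19 / 37824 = -0.00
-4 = -4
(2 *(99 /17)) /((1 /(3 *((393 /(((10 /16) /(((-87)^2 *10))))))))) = 28270759968 /17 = 1662985880.47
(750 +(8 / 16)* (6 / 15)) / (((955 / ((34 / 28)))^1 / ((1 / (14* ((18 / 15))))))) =63767 / 1123080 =0.06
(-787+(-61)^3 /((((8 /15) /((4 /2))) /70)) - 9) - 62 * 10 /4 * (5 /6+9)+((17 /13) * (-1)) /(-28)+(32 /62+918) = -2017034660243 /33852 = -59583914.10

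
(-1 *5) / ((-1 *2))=5 / 2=2.50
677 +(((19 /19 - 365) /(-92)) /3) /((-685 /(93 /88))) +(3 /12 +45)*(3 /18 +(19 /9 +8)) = 1781333932 /1559745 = 1142.07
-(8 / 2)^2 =-16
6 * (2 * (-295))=-3540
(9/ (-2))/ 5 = -9/ 10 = -0.90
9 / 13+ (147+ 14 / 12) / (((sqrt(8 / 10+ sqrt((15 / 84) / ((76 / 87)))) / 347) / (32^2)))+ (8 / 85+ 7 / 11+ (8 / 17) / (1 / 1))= 23014 / 12155+ 315886592*sqrt(665) / (3*sqrt(5*sqrt(57855)+ 2128))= 47049613.79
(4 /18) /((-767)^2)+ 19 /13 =7738265 /5294601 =1.46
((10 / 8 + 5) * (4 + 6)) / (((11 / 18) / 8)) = 9000 / 11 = 818.18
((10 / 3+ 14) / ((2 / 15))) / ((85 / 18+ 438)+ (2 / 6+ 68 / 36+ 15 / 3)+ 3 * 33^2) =468 / 13381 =0.03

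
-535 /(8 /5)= -2675 /8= -334.38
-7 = -7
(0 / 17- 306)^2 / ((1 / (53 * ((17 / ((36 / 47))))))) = 110144547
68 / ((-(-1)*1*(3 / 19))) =1292 / 3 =430.67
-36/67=-0.54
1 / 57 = 0.02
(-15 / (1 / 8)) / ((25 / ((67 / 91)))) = -1608 / 455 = -3.53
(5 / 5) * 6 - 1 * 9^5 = -59043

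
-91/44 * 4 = -91/11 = -8.27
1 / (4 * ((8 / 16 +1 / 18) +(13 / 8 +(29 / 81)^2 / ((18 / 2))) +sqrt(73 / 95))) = 11632236704550 / 85831381040903 - 55788550416 * sqrt(6935) / 85831381040903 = 0.08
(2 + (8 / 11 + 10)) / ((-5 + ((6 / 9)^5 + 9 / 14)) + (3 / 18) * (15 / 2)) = -190512 / 44539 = -4.28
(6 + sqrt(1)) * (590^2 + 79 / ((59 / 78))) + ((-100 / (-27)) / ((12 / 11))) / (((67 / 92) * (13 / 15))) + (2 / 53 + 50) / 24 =358487049661231 / 147075318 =2437438.55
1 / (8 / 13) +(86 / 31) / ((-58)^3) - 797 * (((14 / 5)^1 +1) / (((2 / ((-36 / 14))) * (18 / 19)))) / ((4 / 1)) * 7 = 54395042677 / 7560590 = 7194.55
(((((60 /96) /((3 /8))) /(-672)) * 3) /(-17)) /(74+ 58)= 5 /1507968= 0.00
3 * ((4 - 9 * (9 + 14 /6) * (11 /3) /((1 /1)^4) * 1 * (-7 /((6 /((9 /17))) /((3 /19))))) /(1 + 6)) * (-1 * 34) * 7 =-4128.32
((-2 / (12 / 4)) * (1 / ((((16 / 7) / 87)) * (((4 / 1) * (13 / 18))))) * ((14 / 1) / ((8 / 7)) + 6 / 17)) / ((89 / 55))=-86115645 / 1258816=-68.41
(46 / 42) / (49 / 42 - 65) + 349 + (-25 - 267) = 152771 / 2681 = 56.98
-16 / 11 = -1.45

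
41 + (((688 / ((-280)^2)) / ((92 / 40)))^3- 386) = -493845207055493 / 1431435383000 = -345.00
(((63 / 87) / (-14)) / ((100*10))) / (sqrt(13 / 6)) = -3*sqrt(78) / 754000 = -0.00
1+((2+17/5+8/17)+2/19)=11266/1615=6.98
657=657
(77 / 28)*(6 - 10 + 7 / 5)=-143 / 20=-7.15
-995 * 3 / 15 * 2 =-398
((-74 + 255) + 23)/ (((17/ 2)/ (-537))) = -12888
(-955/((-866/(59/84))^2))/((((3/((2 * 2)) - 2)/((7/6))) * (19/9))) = 664871/2393859552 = 0.00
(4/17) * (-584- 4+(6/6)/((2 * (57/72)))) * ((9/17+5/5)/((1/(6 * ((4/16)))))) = -1740960/5491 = -317.06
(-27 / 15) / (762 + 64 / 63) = -567 / 240350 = -0.00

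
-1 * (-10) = 10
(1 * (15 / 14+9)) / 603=0.02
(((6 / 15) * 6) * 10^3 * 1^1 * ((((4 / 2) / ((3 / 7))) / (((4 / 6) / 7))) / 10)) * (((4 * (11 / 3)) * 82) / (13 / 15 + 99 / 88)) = 1697203200 / 239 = 7101268.62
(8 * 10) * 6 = 480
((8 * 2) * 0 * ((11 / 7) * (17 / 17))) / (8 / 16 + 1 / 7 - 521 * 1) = 0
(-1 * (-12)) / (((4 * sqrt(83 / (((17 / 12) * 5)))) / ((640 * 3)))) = 960 * sqrt(21165) / 83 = 1682.68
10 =10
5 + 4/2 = 7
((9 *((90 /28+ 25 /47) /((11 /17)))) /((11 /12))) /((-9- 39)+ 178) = 226287 /517517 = 0.44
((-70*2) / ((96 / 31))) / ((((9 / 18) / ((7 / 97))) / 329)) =-2498755 / 1164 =-2146.70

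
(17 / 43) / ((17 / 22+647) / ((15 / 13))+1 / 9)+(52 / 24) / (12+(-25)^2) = 28851677 / 7027675158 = 0.00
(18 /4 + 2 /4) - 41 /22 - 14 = -239 /22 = -10.86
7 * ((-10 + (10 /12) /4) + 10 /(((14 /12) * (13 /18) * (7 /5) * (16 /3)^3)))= -9525805 /139776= -68.15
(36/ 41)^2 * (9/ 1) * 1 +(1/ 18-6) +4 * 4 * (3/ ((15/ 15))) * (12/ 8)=2208661/ 30258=72.99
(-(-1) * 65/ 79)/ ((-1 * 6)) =-65/ 474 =-0.14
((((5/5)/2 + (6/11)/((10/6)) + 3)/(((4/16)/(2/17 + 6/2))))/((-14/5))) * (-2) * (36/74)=803268/48433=16.59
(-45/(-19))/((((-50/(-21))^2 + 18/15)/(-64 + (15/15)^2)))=-6251175/287774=-21.72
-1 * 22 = -22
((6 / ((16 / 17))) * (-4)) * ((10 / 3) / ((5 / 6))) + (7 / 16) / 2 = -3257 / 32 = -101.78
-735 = -735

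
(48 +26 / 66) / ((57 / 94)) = 150118 / 1881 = 79.81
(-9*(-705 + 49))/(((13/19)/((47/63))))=585808/91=6437.45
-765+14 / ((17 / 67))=-12067 / 17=-709.82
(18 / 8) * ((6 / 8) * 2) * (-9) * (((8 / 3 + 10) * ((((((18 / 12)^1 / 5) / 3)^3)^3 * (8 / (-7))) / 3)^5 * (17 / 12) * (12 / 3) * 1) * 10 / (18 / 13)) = 4199 / 33236499023437500000000000000000000000000000000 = 0.00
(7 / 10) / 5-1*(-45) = 2257 / 50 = 45.14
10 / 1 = 10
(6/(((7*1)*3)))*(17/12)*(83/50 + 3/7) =12427/14700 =0.85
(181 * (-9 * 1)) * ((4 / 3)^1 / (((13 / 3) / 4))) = -26064 / 13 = -2004.92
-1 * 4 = -4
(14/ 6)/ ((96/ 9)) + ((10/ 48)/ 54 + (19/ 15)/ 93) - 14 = -5529733/ 401760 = -13.76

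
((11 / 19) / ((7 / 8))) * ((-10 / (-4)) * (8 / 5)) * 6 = 2112 / 133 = 15.88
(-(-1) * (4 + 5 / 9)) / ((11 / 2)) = 82 / 99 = 0.83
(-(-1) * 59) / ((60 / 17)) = 16.72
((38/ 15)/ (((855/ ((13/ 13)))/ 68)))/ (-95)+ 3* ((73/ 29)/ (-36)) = -1576151/ 7438500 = -0.21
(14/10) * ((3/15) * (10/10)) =7/25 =0.28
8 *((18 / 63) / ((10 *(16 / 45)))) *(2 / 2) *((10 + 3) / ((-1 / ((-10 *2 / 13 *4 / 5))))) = 72 / 7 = 10.29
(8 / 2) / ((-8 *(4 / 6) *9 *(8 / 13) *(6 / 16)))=-13 / 36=-0.36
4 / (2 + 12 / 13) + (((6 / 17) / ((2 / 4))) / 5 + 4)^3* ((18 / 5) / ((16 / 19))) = 17792656474 / 58341875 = 304.97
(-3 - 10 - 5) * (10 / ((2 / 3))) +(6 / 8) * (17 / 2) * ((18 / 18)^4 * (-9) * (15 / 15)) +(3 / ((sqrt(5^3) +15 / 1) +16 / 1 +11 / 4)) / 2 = -8497359 / 25960 - 24 * sqrt(5) / 3245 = -327.34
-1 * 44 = -44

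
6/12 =1/2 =0.50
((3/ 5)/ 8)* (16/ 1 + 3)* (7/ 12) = 133/ 160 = 0.83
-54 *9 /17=-486 /17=-28.59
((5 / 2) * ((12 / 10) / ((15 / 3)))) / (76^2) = 3 / 28880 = 0.00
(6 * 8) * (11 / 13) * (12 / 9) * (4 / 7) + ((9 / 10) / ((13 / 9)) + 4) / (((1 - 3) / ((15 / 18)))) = 63377 / 2184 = 29.02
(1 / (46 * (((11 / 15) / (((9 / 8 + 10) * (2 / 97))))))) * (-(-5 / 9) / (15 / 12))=445 / 147246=0.00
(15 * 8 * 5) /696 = 25 /29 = 0.86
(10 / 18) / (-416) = -5 / 3744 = -0.00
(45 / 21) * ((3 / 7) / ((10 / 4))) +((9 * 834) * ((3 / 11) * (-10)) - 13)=-20483.54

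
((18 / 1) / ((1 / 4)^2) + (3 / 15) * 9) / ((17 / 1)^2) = 1449 / 1445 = 1.00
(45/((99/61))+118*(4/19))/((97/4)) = 43948/20273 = 2.17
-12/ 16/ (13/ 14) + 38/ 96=-257/ 624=-0.41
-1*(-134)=134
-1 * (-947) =947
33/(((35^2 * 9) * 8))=11/29400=0.00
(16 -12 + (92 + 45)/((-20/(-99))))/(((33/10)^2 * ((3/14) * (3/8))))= 7640080/9801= 779.52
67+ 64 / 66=2243 / 33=67.97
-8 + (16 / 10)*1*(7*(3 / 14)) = -28 / 5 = -5.60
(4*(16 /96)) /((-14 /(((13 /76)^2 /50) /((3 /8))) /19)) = -169 /119700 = -0.00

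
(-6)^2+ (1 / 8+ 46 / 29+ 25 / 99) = 871951 / 22968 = 37.96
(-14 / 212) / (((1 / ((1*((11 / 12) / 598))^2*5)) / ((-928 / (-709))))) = -122815 / 120939169572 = -0.00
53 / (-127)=-53 / 127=-0.42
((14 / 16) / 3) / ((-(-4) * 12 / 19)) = 133 / 1152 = 0.12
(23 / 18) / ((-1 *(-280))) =23 / 5040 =0.00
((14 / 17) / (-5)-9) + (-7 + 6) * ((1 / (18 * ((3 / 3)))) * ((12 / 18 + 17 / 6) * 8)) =-8201 / 765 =-10.72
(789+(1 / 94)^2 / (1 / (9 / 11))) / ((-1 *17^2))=-76687653 / 28089644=-2.73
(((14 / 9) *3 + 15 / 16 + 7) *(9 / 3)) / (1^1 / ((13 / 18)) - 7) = -7865 / 1168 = -6.73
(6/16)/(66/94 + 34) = 141/13048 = 0.01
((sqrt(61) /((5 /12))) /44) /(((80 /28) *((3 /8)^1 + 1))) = 42 *sqrt(61) /3025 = 0.11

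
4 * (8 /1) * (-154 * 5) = -24640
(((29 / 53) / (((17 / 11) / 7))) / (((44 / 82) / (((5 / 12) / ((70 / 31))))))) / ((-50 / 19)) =-0.32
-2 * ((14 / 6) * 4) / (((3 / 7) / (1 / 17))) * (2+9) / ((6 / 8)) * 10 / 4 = -43120 / 459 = -93.94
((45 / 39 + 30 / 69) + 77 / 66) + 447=806861 / 1794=449.76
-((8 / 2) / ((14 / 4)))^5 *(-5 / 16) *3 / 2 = 15360 / 16807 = 0.91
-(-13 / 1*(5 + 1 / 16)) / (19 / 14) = 7371 / 152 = 48.49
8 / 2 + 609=613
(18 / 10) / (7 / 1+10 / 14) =0.23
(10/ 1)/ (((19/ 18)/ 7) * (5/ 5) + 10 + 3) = 1260/ 1657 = 0.76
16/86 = 8/43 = 0.19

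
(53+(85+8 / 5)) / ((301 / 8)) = 5584 / 1505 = 3.71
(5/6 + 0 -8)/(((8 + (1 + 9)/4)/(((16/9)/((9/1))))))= -688/5103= -0.13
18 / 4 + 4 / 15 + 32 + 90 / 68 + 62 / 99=325799 / 8415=38.72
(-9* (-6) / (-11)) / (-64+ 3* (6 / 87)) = 783 / 10175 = 0.08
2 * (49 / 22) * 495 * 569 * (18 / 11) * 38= 858177180 / 11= 78016107.27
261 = 261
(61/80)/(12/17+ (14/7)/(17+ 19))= 9333/9320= 1.00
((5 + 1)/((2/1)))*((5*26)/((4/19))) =1852.50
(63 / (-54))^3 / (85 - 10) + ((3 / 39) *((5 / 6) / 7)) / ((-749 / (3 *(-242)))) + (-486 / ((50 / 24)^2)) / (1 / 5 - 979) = 1379371618549 / 13509590913000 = 0.10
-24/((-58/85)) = 1020/29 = 35.17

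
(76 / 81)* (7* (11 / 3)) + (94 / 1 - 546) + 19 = -99367 / 243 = -408.92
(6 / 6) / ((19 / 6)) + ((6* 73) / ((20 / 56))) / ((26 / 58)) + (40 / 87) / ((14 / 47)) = 2059046198 / 752115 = 2737.67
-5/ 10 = -1/ 2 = -0.50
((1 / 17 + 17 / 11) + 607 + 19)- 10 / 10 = 117175 / 187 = 626.60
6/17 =0.35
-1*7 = -7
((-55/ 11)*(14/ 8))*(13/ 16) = -455/ 64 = -7.11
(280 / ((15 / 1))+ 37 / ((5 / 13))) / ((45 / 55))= 18953 / 135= 140.39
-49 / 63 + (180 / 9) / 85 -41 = -6356 / 153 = -41.54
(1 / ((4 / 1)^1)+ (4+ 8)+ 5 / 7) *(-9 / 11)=-297 / 28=-10.61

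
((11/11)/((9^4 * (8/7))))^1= 7/52488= 0.00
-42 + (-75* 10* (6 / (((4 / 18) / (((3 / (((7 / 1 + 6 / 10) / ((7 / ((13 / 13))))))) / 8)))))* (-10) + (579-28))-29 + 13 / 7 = 37465723 / 532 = 70424.29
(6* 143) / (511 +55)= 429 / 283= 1.52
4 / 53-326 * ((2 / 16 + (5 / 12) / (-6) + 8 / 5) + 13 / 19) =-34561219 / 45315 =-762.69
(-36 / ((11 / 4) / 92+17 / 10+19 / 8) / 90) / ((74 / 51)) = -18768 / 279461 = -0.07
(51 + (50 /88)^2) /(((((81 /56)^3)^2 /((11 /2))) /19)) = 585.66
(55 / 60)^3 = 1331 / 1728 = 0.77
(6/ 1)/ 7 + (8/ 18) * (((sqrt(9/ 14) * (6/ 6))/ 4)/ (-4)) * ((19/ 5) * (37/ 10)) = 6/ 7-703 * sqrt(14)/ 8400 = 0.54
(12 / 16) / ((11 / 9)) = 27 / 44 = 0.61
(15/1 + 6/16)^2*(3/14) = 45387/896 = 50.66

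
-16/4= -4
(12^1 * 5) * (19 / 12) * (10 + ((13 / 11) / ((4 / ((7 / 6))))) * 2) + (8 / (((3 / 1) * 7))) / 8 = 938359 / 924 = 1015.54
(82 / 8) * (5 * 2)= 205 / 2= 102.50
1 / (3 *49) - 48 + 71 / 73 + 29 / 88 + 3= -41258681 / 944328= -43.69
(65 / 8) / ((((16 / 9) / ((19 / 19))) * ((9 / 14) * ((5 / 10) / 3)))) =1365 / 32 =42.66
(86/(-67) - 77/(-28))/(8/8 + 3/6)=131/134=0.98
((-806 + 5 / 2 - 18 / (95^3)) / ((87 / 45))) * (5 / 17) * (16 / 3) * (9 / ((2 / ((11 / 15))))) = -181869819252 / 84537175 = -2151.36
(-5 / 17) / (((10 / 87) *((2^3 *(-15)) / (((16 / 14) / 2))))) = 29 / 2380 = 0.01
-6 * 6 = -36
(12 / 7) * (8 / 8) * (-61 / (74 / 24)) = -8784 / 259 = -33.92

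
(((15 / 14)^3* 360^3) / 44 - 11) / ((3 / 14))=9841416994 / 1617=6086219.54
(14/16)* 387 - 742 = -3227/8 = -403.38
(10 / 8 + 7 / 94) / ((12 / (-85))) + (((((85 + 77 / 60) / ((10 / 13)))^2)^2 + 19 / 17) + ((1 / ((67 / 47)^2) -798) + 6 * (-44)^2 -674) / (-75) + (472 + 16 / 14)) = 515087959610263886797295377 / 3253864219200000000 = 158300385.30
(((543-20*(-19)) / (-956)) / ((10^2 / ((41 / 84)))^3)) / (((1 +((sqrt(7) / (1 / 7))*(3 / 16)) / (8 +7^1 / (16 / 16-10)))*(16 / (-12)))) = 10750780027 / 98162237204640000-2480949237*sqrt(7) / 124650459942400000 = 0.00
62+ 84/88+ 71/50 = 17703/275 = 64.37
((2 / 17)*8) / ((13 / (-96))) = -1536 / 221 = -6.95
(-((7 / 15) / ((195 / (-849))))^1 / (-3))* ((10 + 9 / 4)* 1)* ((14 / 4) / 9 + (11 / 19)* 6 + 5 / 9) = -146671259 / 4001400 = -36.65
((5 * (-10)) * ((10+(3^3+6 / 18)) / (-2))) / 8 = 350 / 3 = 116.67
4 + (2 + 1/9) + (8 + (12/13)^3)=294571/19773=14.90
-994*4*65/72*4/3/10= -12922/27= -478.59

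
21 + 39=60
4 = 4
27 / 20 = 1.35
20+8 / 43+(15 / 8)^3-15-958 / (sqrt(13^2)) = -17720415 / 286208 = -61.91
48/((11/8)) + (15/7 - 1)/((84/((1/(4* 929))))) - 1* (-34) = 207029519/3004386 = 68.91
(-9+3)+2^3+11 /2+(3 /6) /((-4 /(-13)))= 73 /8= 9.12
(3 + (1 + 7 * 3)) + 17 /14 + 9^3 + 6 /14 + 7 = 10677 /14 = 762.64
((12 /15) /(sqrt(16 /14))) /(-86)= -sqrt(14) /430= -0.01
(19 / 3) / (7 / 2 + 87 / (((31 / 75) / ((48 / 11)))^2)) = 4418678 / 6767561901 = 0.00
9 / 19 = 0.47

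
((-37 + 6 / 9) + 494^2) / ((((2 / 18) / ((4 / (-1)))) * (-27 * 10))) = 1463998 / 45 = 32533.29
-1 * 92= -92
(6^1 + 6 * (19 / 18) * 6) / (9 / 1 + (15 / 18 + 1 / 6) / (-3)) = 66 / 13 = 5.08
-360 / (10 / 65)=-2340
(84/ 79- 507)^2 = 1597520961/ 6241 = 255971.95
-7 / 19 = -0.37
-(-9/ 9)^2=-1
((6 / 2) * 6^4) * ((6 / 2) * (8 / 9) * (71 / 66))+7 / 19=2331149 / 209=11153.82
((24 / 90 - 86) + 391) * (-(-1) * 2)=9158 / 15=610.53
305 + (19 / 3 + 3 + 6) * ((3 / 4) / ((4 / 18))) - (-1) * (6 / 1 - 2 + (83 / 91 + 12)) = 136013 / 364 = 373.66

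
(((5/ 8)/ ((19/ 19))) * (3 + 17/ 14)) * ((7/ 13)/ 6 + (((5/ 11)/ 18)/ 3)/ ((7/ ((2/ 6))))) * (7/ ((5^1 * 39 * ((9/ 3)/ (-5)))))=-2156155/ 151783632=-0.01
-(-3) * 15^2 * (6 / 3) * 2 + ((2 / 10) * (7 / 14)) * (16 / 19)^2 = 2700.07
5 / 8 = 0.62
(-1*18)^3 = -5832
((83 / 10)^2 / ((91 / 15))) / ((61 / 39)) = 62001 / 8540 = 7.26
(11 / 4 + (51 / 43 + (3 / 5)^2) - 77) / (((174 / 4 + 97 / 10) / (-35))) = 47.83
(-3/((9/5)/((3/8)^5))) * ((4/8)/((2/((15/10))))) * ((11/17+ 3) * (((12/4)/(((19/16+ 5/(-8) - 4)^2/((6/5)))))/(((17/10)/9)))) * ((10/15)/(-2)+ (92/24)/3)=-67797/2632960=-0.03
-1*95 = -95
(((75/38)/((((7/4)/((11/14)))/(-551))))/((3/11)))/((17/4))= -350900/833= -421.25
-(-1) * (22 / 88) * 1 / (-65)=-1 / 260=-0.00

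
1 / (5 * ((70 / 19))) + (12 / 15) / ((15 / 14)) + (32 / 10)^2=11593 / 1050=11.04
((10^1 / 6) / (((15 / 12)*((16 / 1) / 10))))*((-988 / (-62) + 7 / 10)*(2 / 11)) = 1719 / 682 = 2.52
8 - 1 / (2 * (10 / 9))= 151 / 20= 7.55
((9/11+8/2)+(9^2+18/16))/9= 7651/792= 9.66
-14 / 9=-1.56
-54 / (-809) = 54 / 809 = 0.07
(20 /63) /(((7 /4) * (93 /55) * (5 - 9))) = -1100 /41013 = -0.03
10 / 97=0.10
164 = 164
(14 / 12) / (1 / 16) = 56 / 3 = 18.67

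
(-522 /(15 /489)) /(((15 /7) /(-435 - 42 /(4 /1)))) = 88446897 /25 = 3537875.88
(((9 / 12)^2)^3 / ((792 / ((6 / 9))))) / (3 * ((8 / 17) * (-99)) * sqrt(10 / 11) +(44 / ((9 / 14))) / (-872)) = 53583201 / 80920394404315136 - 11926539873 * sqrt(110) / 111265542305933312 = -0.00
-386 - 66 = -452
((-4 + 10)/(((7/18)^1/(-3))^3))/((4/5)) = -1180980/343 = -3443.09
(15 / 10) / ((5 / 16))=24 / 5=4.80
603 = 603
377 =377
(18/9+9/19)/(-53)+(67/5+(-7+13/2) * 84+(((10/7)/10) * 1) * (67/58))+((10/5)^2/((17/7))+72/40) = -869991301/34751570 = -25.03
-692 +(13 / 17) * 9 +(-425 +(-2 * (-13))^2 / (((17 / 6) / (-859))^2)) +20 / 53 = 951707818956 / 15317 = 62134087.55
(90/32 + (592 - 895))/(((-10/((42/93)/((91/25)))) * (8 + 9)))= 24015/109616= 0.22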